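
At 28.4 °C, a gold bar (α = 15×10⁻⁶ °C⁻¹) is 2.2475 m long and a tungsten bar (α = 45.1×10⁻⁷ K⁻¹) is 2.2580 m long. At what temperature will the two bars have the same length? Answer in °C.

T = 474.7 °C

L₁(1 + α₁ΔT) = L₂(1 + α₂ΔT) ⇒ ΔT = (L₂ − L₁)/(α₁L₁ − α₂L₂)
L₂ − L₁ = 2.2580 − 2.2475 = 1.05×10⁻² m
α₁L₁ − α₂L₂ = 15×10⁻⁶×2.2475 − 45.1×10⁻⁷×2.2580 = 2.352892×10⁻⁵ m/K
ΔT = 1.05×10⁻² / 2.352892×10⁻⁵ = 446.259 K
T = 28.4 + 446.259 = 474.659 °C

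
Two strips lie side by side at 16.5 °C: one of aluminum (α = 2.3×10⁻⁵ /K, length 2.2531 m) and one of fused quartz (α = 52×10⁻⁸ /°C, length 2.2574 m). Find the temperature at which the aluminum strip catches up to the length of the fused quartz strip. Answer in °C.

T = 101.4 °C

L₁(1 + α₁ΔT) = L₂(1 + α₂ΔT) ⇒ ΔT = (L₂ − L₁)/(α₁L₁ − α₂L₂)
L₂ − L₁ = 2.2574 − 2.2531 = 4.30×10⁻³ m
α₁L₁ − α₂L₂ = 2.3×10⁻⁵×2.2531 − 52×10⁻⁸×2.2574 = 5.0647452×10⁻⁵ m/K
ΔT = 4.30×10⁻³ / 5.0647452×10⁻⁵ = 84.901 K
T = 16.5 + 84.901 = 101.401 °C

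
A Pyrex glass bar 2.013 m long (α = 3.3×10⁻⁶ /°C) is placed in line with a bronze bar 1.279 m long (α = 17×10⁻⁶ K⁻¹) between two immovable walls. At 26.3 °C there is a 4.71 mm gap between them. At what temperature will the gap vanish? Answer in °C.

α₁L₁ = 6.6429×10⁻⁶ m/K, α₂L₂ = 2.1743×10⁻⁵ m/K → total 2.83859×10⁻⁵ m/K
ΔT = g/(α₁L₁+α₂L₂) = 4.71×10⁻³ / 2.83859×10⁻⁵ = 165.93 K
T = 26.3 + 165.93 = 192.23 °C

T = 192 °C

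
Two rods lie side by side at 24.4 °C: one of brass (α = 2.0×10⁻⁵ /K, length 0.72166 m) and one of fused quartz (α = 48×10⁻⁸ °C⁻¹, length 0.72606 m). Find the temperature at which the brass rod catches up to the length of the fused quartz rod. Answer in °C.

L₁(1 + α₁ΔT) = L₂(1 + α₂ΔT) ⇒ ΔT = (L₂ − L₁)/(α₁L₁ − α₂L₂)
L₂ − L₁ = 0.72606 − 0.72166 = 4.40×10⁻³ m
α₁L₁ − α₂L₂ = 2.0×10⁻⁵×0.72166 − 48×10⁻⁸×0.72606 = 1.40846912×10⁻⁵ m/K
ΔT = 4.40×10⁻³ / 1.40846912×10⁻⁵ = 312.396 K
T = 24.4 + 312.396 = 336.796 °C

T = 336.8 °C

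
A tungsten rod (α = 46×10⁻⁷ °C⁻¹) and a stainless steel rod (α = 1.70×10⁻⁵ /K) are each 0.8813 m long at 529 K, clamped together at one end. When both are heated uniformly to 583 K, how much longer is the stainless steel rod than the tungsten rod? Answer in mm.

0.590 mm

ΔT = 54 K
tungsten: ΔL = 46×10⁻⁷ × 0.8813 m × 54 = 2.1891×10⁻⁴ m = 0.21891 mm
stainless steel: ΔL = 1.70×10⁻⁵ × 0.8813 m × 54 = 8.0903×10⁻⁴ m = 0.80903 mm
difference = 0.80903 − 0.21891 = 0.59012 mm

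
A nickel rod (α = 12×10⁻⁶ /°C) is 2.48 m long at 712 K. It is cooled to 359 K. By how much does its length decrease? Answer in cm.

ΔL = 1.05 cm

|ΔT| = |359 − 712| = 353 K
ΔL = αL₀ΔT = (12×10⁻⁶)(2.48)(353) = 1.05×10⁻² m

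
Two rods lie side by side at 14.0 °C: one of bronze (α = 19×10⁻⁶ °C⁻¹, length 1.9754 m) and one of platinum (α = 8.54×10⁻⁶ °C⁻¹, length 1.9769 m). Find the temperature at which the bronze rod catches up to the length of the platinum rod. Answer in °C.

Equal length when α₁L₁ΔT − α₂L₂ΔT = L₂ − L₁ = 1.50×10⁻³ m
α₁L₁ = 3.75326×10⁻⁵, α₂L₂ = 1.6882726×10⁻⁵ → Δ(αL) = 2.0649874×10⁻⁵ m/K
ΔT = 1.50×10⁻³ / 2.0649874×10⁻⁵ = 72.6397 K, so T = 14.0 + 72.6397 = 86.6397 °C

T = 86.64 °C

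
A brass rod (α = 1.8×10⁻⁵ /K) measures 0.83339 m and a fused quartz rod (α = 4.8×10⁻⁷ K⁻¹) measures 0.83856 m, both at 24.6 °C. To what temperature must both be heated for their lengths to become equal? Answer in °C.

Equal length when α₁L₁ΔT − α₂L₂ΔT = L₂ − L₁ = 5.17×10⁻³ m
α₁L₁ = 1.500102×10⁻⁵, α₂L₂ = 4.025088×10⁻⁷ → Δ(αL) = 1.45985112×10⁻⁵ m/K
ΔT = 5.17×10⁻³ / 1.45985112×10⁻⁵ = 354.146 K, so T = 24.6 + 354.146 = 378.746 °C

T = 378.7 °C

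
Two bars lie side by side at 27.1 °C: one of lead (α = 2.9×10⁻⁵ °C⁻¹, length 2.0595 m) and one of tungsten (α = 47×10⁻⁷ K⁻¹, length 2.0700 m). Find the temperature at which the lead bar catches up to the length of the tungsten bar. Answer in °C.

L₁(1 + α₁ΔT) = L₂(1 + α₂ΔT) ⇒ ΔT = (L₂ − L₁)/(α₁L₁ − α₂L₂)
L₂ − L₁ = 2.0700 − 2.0595 = 1.05×10⁻² m
α₁L₁ − α₂L₂ = 2.9×10⁻⁵×2.0595 − 47×10⁻⁷×2.0700 = 4.99965×10⁻⁵ m/K
ΔT = 1.05×10⁻² / 4.99965×10⁻⁵ = 210.015 K
T = 27.1 + 210.015 = 237.115 °C

T = 237.1 °C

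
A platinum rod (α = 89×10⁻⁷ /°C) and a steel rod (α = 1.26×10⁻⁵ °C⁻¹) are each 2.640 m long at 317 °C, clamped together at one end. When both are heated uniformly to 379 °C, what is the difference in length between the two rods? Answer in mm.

0.606 mm

ΔT = 62 K
platinum: ΔL = 89×10⁻⁷ × 2.640 m × 62 = 1.4568×10⁻³ m = 1.4568 mm
steel: ΔL = 1.26×10⁻⁵ × 2.640 m × 62 = 2.0624×10⁻³ m = 2.0624 mm
difference = 2.0624 − 1.4568 = 0.6056 mm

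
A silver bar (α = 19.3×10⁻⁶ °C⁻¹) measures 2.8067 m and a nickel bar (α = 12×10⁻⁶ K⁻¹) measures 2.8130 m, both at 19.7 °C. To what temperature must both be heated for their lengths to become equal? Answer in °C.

Equal length when α₁L₁ΔT − α₂L₂ΔT = L₂ − L₁ = 6.30×10⁻³ m
α₁L₁ = 5.416931×10⁻⁵, α₂L₂ = 3.3756×10⁻⁵ → Δ(αL) = 2.041331×10⁻⁵ m/K
ΔT = 6.30×10⁻³ / 2.041331×10⁻⁵ = 308.622 K, so T = 19.7 + 308.622 = 328.322 °C

T = 328.3 °C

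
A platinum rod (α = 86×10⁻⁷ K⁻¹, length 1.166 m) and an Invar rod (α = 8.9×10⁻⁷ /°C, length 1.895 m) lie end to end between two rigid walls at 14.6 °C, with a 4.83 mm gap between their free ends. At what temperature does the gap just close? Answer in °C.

T = 427 °C

α₁L₁ = 1.00276×10⁻⁵ m/K, α₂L₂ = 1.68655×10⁻⁶ m/K → total 1.171415×10⁻⁵ m/K
ΔT = g/(α₁L₁+α₂L₂) = 4.83×10⁻³ / 1.171415×10⁻⁵ = 412.32 K
T = 14.6 + 412.32 = 426.92 °C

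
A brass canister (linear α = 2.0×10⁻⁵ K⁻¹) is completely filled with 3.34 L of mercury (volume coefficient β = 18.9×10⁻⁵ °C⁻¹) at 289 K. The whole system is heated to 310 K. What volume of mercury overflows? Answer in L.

The canister also expands: β_container ≈ 3α = 6.0×10⁻⁵ /K
Net overflow = V₀(β_liq − 3α_cont)ΔT
β − 3α = 1.89×10⁻⁴ − 6.0×10⁻⁵ = 1.29×10⁻⁴ /K; ΔT = 21 K
ΔV = 3.34 × 1.29×10⁻⁴ × 21 = 9.05×10⁻³ L

0.00905 L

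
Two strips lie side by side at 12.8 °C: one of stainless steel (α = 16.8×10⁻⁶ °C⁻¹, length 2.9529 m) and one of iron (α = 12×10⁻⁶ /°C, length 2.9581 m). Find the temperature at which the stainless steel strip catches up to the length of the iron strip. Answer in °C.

T = 381.3 °C

Equal length when α₁L₁ΔT − α₂L₂ΔT = L₂ − L₁ = 5.20×10⁻³ m
α₁L₁ = 4.960872×10⁻⁵, α₂L₂ = 3.54972×10⁻⁵ → Δ(αL) = 1.411152×10⁻⁵ m/K
ΔT = 5.20×10⁻³ / 1.411152×10⁻⁵ = 368.493 K, so T = 12.8 + 368.493 = 381.293 °C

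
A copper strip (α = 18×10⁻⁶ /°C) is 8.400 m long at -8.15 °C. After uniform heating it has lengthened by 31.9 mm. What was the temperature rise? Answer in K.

ΔL = αL₀ΔT ⇒ ΔT = ΔL / (αL₀)
ΔT = 31.9×10⁻³ m / (18×10⁻⁶ × 8.400 m) = 210.98 K

ΔT = 211 K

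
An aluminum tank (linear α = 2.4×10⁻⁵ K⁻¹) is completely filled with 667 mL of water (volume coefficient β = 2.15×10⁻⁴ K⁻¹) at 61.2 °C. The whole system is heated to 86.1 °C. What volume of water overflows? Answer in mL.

2.37 mL

The tank also expands: β_container ≈ 3α = 7.2×10⁻⁵ /K
Net overflow = V₀(β_liq − 3α_cont)ΔT
β − 3α = 2.15×10⁻⁴ − 7.2×10⁻⁵ = 1.43×10⁻⁴ /K; ΔT = 24.9 K
ΔV = 667 × 1.43×10⁻⁴ × 24.9 = 2.37 mL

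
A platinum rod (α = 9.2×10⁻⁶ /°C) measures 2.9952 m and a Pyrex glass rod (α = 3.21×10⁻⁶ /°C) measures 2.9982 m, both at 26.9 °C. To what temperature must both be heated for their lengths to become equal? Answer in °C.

T = 194.2 °C

L₁(1 + α₁ΔT) = L₂(1 + α₂ΔT) ⇒ ΔT = (L₂ − L₁)/(α₁L₁ − α₂L₂)
L₂ − L₁ = 2.9982 − 2.9952 = 3.00×10⁻³ m
α₁L₁ − α₂L₂ = 9.2×10⁻⁶×2.9952 − 3.21×10⁻⁶×2.9982 = 1.7931618×10⁻⁵ m/K
ΔT = 3.00×10⁻³ / 1.7931618×10⁻⁵ = 167.302 K
T = 26.9 + 167.302 = 194.202 °C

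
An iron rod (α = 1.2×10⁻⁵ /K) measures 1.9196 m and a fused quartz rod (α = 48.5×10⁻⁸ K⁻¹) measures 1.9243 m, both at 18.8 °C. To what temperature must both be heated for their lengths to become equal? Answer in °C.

T = 231.5 °C

L₁(1 + α₁ΔT) = L₂(1 + α₂ΔT) ⇒ ΔT = (L₂ − L₁)/(α₁L₁ − α₂L₂)
L₂ − L₁ = 1.9243 − 1.9196 = 4.70×10⁻³ m
α₁L₁ − α₂L₂ = 1.2×10⁻⁵×1.9196 − 48.5×10⁻⁸×1.9243 = 2.21019145×10⁻⁵ m/K
ΔT = 4.70×10⁻³ / 2.21019145×10⁻⁵ = 212.651 K
T = 18.8 + 212.651 = 231.451 °C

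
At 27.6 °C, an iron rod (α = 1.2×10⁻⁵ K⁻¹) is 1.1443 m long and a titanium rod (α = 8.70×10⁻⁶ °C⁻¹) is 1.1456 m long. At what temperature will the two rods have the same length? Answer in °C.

T = 372.9 °C

Equal length when α₁L₁ΔT − α₂L₂ΔT = L₂ − L₁ = 1.30×10⁻³ m
α₁L₁ = 1.37316×10⁻⁵, α₂L₂ = 9.96672×10⁻⁶ → Δ(αL) = 3.76488×10⁻⁶ m/K
ΔT = 1.30×10⁻³ / 3.76488×10⁻⁶ = 345.297 K, so T = 27.6 + 345.297 = 372.897 °C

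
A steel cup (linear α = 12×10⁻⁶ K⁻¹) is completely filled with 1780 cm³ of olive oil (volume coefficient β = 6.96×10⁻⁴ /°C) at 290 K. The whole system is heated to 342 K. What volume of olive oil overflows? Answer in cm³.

The cup also expands: β_container ≈ 3α = 3.6×10⁻⁵ /K
Net overflow = V₀(β_liq − 3α_cont)ΔT
β − 3α = 6.96×10⁻⁴ − 3.6×10⁻⁵ = 6.60×10⁻⁴ /K; ΔT = 52 K
ΔV = 1780 × 6.60×10⁻⁴ × 52 = 61.1 cm³

61.1 cm³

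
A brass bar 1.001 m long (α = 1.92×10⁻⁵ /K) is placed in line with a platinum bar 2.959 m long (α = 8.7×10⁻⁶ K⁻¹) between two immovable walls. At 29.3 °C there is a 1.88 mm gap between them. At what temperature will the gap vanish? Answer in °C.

T = 71.1 °C

α₁L₁ = 1.92192×10⁻⁵ m/K, α₂L₂ = 2.57433×10⁻⁵ m/K → total 4.49625×10⁻⁵ m/K
ΔT = g/(α₁L₁+α₂L₂) = 1.88×10⁻³ / 4.49625×10⁻⁵ = 41.813 K
T = 29.3 + 41.813 = 71.113 °C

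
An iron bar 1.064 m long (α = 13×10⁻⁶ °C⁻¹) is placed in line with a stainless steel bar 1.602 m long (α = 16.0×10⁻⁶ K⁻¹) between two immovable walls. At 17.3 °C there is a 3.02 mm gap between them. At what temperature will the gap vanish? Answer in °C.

T = 93.8 °C

α₁L₁ = 1.3832×10⁻⁵ m/K, α₂L₂ = 2.5632×10⁻⁵ m/K → total 3.9464×10⁻⁵ m/K
ΔT = g/(α₁L₁+α₂L₂) = 3.02×10⁻³ / 3.9464×10⁻⁵ = 76.525 K
T = 17.3 + 76.525 = 93.825 °C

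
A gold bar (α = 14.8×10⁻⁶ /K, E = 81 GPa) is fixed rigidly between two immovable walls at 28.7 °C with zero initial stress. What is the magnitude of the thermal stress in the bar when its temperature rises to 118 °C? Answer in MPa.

σ = 107 MPa

Fully constrained: the free strain ε = αΔT is blocked, so σ = Eε = EαΔT.
|ΔT| = 89.3 K
σ = 81.0×10⁹ × 14.8×10⁻⁶ × 89.3 = 1.07×10⁸ Pa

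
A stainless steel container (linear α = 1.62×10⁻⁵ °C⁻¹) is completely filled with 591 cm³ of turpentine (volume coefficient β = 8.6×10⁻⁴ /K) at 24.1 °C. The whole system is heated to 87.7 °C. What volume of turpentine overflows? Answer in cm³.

The container also expands: β_container ≈ 3α = 4.86×10⁻⁵ /K
Net overflow = V₀(β_liq − 3α_cont)ΔT
β − 3α = 8.60×10⁻⁴ − 4.86×10⁻⁵ = 8.114×10⁻⁴ /K; ΔT = 63.6 K
ΔV = 591 × 8.114×10⁻⁴ × 63.6 = 30.5 cm³

30.5 cm³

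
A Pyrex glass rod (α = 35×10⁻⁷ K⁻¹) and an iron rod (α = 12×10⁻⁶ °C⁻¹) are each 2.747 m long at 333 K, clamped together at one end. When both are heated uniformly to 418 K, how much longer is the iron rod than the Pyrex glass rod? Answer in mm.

ΔT = 85 K
Pyrex glass: ΔL = 35×10⁻⁷ × 2.747 m × 85 = 8.1723×10⁻⁴ m = 0.81723 mm
iron: ΔL = 12×10⁻⁶ × 2.747 m × 85 = 2.8019×10⁻³ m = 2.8019 mm
difference = 2.8019 − 0.81723 = 1.98467 mm

1.98 mm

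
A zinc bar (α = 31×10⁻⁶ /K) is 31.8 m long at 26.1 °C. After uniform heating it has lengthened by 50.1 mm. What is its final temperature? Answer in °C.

T = 76.9 °C

ΔL = αL₀ΔT ⇒ ΔT = ΔL / (αL₀)
ΔT = 50.1×10⁻³ m / (31×10⁻⁶ × 31.8 m) = 50.822 K
T = 26.1 + 50.822 = 76.922 °C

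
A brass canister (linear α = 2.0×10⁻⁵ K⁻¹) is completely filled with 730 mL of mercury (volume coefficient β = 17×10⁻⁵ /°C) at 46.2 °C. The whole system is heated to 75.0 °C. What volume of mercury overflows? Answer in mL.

The canister also expands: β_container ≈ 3α = 6.0×10⁻⁵ /K
Net overflow = V₀(β_liq − 3α_cont)ΔT
β − 3α = 1.70×10⁻⁴ − 6.0×10⁻⁵ = 1.10×10⁻⁴ /K; ΔT = 28.8 K
ΔV = 730 × 1.10×10⁻⁴ × 28.8 = 2.31 mL

2.31 mL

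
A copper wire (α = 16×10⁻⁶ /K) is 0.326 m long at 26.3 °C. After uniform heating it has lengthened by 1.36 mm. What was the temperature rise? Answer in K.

ΔL = αL₀ΔT ⇒ ΔT = ΔL / (αL₀)
ΔT = 1.36×10⁻³ m / (16×10⁻⁶ × 0.326 m) = 260.74 K

ΔT = 261 K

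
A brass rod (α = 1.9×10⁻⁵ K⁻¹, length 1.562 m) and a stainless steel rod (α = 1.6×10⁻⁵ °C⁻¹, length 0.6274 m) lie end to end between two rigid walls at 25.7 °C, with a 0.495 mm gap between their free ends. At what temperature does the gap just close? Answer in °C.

T = 38.2 °C

Gap closes when ΔL₁ + ΔL₂ = 0.495 mm = 4.95×10⁻⁴ m
(α₁L₁ + α₂L₂)ΔT = g
α₁L₁ + α₂L₂ = 1.9×10⁻⁵×1.562 + 1.6×10⁻⁵×0.6274 = 3.97164×10⁻⁵ m/K
ΔT = 4.95×10⁻⁴ / 3.97164×10⁻⁵ = 12.463 K
T = 25.7 + 12.463 = 38.163 °C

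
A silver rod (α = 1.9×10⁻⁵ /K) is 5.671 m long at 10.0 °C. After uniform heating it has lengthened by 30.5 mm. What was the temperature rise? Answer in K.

ΔL = αL₀ΔT ⇒ ΔT = ΔL / (αL₀)
ΔT = 30.5×10⁻³ m / (1.9×10⁻⁵ × 5.671 m) = 283.07 K

ΔT = 283 K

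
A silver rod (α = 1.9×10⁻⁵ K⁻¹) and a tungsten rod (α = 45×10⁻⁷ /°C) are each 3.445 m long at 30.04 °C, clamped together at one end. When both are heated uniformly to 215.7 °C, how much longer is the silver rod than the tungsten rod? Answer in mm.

9.27 mm

ΔT = 185.66 K
silver: ΔL = 1.9×10⁻⁵ × 3.445 m × 185.66 = 1.2152×10⁻² m = 12.152 mm
tungsten: ΔL = 45×10⁻⁷ × 3.445 m × 185.66 = 2.8782×10⁻³ m = 2.8782 mm
difference = 12.152 − 2.8782 = 9.2738 mm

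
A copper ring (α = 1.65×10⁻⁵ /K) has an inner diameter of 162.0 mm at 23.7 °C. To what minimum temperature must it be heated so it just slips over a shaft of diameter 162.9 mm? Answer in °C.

T = 360 °C

Required Δd = 162.9 − 162.0 = 0.9 mm
Δd = αd₀ΔT ⇒ ΔT = Δd/(αd₀) = 0.9 / (1.65×10⁻⁵ × 162.0) = 336.70 K
T_min = 23.7 + 336.70 = 360.40 °C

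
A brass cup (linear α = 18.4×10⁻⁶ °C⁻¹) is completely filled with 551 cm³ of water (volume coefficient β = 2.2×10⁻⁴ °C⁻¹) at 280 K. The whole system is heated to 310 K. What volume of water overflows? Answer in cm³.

2.72 cm³

The cup also expands: β_container ≈ 3α = 5.52×10⁻⁵ /K
Net overflow = V₀(β_liq − 3α_cont)ΔT
β − 3α = 2.20×10⁻⁴ − 5.52×10⁻⁵ = 1.648×10⁻⁴ /K; ΔT = 30 K
ΔV = 551 × 1.648×10⁻⁴ × 30 = 2.72 cm³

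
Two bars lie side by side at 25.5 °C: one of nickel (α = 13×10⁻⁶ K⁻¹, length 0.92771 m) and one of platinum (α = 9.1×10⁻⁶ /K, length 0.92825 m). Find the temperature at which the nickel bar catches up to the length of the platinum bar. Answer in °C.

T = 175.0 °C

L₁(1 + α₁ΔT) = L₂(1 + α₂ΔT) ⇒ ΔT = (L₂ − L₁)/(α₁L₁ − α₂L₂)
L₂ − L₁ = 0.92825 − 0.92771 = 5.40×10⁻⁴ m
α₁L₁ − α₂L₂ = 13×10⁻⁶×0.92771 − 9.1×10⁻⁶×0.92825 = 3.613155×10⁻⁶ m/K
ΔT = 5.40×10⁻⁴ / 3.613155×10⁻⁶ = 149.454 K
T = 25.5 + 149.454 = 174.954 °C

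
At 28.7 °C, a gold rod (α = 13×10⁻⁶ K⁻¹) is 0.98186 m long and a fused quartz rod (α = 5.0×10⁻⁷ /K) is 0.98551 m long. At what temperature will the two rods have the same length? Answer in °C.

T = 326.1 °C

Equal length when α₁L₁ΔT − α₂L₂ΔT = L₂ − L₁ = 3.65×10⁻³ m
α₁L₁ = 1.276418×10⁻⁵, α₂L₂ = 4.92755×10⁻⁷ → Δ(αL) = 1.2271425×10⁻⁵ m/K
ΔT = 3.65×10⁻³ / 1.2271425×10⁻⁵ = 297.439 K, so T = 28.7 + 297.439 = 326.139 °C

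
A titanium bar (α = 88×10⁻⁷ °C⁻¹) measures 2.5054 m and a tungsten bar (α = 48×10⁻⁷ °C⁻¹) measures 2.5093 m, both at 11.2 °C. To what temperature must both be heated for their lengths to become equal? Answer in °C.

L₁(1 + α₁ΔT) = L₂(1 + α₂ΔT) ⇒ ΔT = (L₂ − L₁)/(α₁L₁ − α₂L₂)
L₂ − L₁ = 2.5093 − 2.5054 = 3.90×10⁻³ m
α₁L₁ − α₂L₂ = 88×10⁻⁷×2.5054 − 48×10⁻⁷×2.5093 = 1.000288×10⁻⁵ m/K
ΔT = 3.90×10⁻³ / 1.000288×10⁻⁵ = 389.888 K
T = 11.2 + 389.888 = 401.088 °C

T = 401.1 °C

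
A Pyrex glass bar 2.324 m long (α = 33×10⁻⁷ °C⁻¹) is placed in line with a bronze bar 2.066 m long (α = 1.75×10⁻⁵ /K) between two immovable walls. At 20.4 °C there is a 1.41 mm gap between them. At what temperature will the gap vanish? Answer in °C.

T = 52.6 °C

α₁L₁ = 7.6692×10⁻⁶ m/K, α₂L₂ = 3.6155×10⁻⁵ m/K → total 4.38242×10⁻⁵ m/K
ΔT = g/(α₁L₁+α₂L₂) = 1.41×10⁻³ / 4.38242×10⁻⁵ = 32.174 K
T = 20.4 + 32.174 = 52.574 °C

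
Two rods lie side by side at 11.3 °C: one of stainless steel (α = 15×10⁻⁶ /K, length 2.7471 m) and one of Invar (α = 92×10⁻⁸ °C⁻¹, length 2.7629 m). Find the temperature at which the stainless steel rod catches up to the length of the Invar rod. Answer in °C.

T = 419.9 °C

L₁(1 + α₁ΔT) = L₂(1 + α₂ΔT) ⇒ ΔT = (L₂ − L₁)/(α₁L₁ − α₂L₂)
L₂ − L₁ = 2.7629 − 2.7471 = 1.58×10⁻² m
α₁L₁ − α₂L₂ = 15×10⁻⁶×2.7471 − 92×10⁻⁸×2.7629 = 3.8664632×10⁻⁵ m/K
ΔT = 1.58×10⁻² / 3.8664632×10⁻⁵ = 408.642 K
T = 11.3 + 408.642 = 419.942 °C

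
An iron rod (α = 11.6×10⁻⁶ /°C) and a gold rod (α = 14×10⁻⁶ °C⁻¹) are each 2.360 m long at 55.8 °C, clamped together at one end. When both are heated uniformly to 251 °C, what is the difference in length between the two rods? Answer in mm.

ΔT = 195.2 K
iron: ΔL = 11.6×10⁻⁶ × 2.360 m × 195.2 = 5.3438×10⁻³ m = 5.3438 mm
gold: ΔL = 14×10⁻⁶ × 2.360 m × 195.2 = 6.4494×10⁻³ m = 6.4494 mm
difference = 6.4494 − 5.3438 = 1.1056 mm

1.11 mm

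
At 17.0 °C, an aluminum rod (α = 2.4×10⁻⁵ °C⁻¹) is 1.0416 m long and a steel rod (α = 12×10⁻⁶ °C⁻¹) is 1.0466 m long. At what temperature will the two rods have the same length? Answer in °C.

T = 419.0 °C

Equal length when α₁L₁ΔT − α₂L₂ΔT = L₂ − L₁ = 5.00×10⁻³ m
α₁L₁ = 2.49984×10⁻⁵, α₂L₂ = 1.25592×10⁻⁵ → Δ(αL) = 1.24392×10⁻⁵ m/K
ΔT = 5.00×10⁻³ / 1.24392×10⁻⁵ = 401.955 K, so T = 17.0 + 401.955 = 418.955 °C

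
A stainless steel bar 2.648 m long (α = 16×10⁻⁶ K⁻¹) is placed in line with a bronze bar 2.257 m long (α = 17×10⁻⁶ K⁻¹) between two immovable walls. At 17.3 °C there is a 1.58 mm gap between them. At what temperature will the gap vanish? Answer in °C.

α₁L₁ = 4.2368×10⁻⁵ m/K, α₂L₂ = 3.8369×10⁻⁵ m/K → total 8.0737×10⁻⁵ m/K
ΔT = g/(α₁L₁+α₂L₂) = 1.58×10⁻³ / 8.0737×10⁻⁵ = 19.570 K
T = 17.3 + 19.570 = 36.870 °C

T = 36.9 °C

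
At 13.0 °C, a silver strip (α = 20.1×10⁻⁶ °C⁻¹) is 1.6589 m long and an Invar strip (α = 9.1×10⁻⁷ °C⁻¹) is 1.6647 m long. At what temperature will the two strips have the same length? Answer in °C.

T = 195.2 °C

Equal length when α₁L₁ΔT − α₂L₂ΔT = L₂ − L₁ = 5.80×10⁻³ m
α₁L₁ = 3.334389×10⁻⁵, α₂L₂ = 1.514877×10⁻⁶ → Δ(αL) = 3.1829013×10⁻⁵ m/K
ΔT = 5.80×10⁻³ / 3.1829013×10⁻⁵ = 182.224 K, so T = 13.0 + 182.224 = 195.224 °C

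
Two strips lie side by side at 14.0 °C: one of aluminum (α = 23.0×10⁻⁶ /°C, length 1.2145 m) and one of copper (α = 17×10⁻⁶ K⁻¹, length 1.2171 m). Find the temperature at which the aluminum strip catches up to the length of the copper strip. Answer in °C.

L₁(1 + α₁ΔT) = L₂(1 + α₂ΔT) ⇒ ΔT = (L₂ − L₁)/(α₁L₁ − α₂L₂)
L₂ − L₁ = 1.2171 − 1.2145 = 2.60×10⁻³ m
α₁L₁ − α₂L₂ = 23.0×10⁻⁶×1.2145 − 17×10⁻⁶×1.2171 = 7.2428×10⁻⁶ m/K
ΔT = 2.60×10⁻³ / 7.2428×10⁻⁶ = 358.977 K
T = 14.0 + 358.977 = 372.977 °C

T = 373.0 °C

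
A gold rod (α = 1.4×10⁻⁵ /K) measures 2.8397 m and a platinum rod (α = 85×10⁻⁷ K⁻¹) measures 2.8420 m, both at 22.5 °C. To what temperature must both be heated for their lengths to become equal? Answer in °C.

T = 169.9 °C

L₁(1 + α₁ΔT) = L₂(1 + α₂ΔT) ⇒ ΔT = (L₂ − L₁)/(α₁L₁ − α₂L₂)
L₂ − L₁ = 2.8420 − 2.8397 = 2.30×10⁻³ m
α₁L₁ − α₂L₂ = 1.4×10⁻⁵×2.8397 − 85×10⁻⁷×2.8420 = 1.55988×10⁻⁵ m/K
ΔT = 2.30×10⁻³ / 1.55988×10⁻⁵ = 147.447 K
T = 22.5 + 147.447 = 169.947 °C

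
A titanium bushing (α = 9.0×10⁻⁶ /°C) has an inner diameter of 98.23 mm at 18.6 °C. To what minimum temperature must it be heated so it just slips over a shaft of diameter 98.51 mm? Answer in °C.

T = 335 °C

Required Δd = 98.51 − 98.23 = 0.28 mm
Δd = αd₀ΔT ⇒ ΔT = Δd/(αd₀) = 0.28 / (9.0×10⁻⁶ × 98.23) = 316.72 K
T_min = 18.6 + 316.72 = 335.32 °C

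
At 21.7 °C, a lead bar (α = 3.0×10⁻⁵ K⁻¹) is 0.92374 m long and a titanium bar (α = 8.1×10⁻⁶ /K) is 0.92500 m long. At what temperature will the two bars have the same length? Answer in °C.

Equal length when α₁L₁ΔT − α₂L₂ΔT = L₂ − L₁ = 1.26×10⁻³ m
α₁L₁ = 2.77122×10⁻⁵, α₂L₂ = 7.4925×10⁻⁶ → Δ(αL) = 2.02197×10⁻⁵ m/K
ΔT = 1.26×10⁻³ / 2.02197×10⁻⁵ = 62.3155 K, so T = 21.7 + 62.3155 = 84.0155 °C

T = 84.02 °C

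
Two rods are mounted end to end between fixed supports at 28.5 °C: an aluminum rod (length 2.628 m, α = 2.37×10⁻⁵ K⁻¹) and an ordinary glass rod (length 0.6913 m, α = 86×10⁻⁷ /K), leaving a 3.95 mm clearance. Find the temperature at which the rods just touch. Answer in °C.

T = 86.4 °C

α₁L₁ = 6.22836×10⁻⁵ m/K, α₂L₂ = 5.94518×10⁻⁶ m/K → total 6.822878×10⁻⁵ m/K
ΔT = g/(α₁L₁+α₂L₂) = 3.95×10⁻³ / 6.822878×10⁻⁵ = 57.893 K
T = 28.5 + 57.893 = 86.393 °C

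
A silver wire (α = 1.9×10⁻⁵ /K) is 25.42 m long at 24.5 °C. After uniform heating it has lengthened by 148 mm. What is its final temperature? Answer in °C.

ΔL = αL₀ΔT ⇒ ΔT = ΔL / (αL₀)
ΔT = 148×10⁻³ m / (1.9×10⁻⁵ × 25.42 m) = 306.43 K
T = 24.5 + 306.43 = 330.93 °C

T = 331 °C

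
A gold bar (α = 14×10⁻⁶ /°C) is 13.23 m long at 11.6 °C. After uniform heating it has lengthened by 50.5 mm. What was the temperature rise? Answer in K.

ΔL = αL₀ΔT ⇒ ΔT = ΔL / (αL₀)
ΔT = 50.5×10⁻³ m / (14×10⁻⁶ × 13.23 m) = 272.65 K

ΔT = 273 K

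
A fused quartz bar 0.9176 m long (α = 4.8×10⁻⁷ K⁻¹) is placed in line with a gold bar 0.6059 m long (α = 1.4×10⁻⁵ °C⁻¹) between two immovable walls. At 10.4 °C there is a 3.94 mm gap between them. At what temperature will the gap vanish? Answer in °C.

T = 452 °C

α₁L₁ = 4.40448×10⁻⁷ m/K, α₂L₂ = 8.4826×10⁻⁶ m/K → total 8.923048×10⁻⁶ m/K
ΔT = g/(α₁L₁+α₂L₂) = 3.94×10⁻³ / 8.923048×10⁻⁶ = 441.55 K
T = 10.4 + 441.55 = 451.95 °C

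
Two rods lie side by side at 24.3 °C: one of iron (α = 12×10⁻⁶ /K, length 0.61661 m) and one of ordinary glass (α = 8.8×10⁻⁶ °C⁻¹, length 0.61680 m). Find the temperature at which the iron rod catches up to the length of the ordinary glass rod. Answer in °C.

L₁(1 + α₁ΔT) = L₂(1 + α₂ΔT) ⇒ ΔT = (L₂ − L₁)/(α₁L₁ − α₂L₂)
L₂ − L₁ = 0.61680 − 0.61661 = 1.90×10⁻⁴ m
α₁L₁ − α₂L₂ = 12×10⁻⁶×0.61661 − 8.8×10⁻⁶×0.61680 = 1.97148×10⁻⁶ m/K
ΔT = 1.90×10⁻⁴ / 1.97148×10⁻⁶ = 96.374 K
T = 24.3 + 96.374 = 120.674 °C

T = 120.7 °C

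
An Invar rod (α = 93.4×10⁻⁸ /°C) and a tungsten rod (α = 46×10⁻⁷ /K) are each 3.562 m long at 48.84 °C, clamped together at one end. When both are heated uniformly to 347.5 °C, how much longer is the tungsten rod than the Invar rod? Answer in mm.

ΔT = 298.66 K
Invar: ΔL = 93.4×10⁻⁸ × 3.562 m × 298.66 = 9.9361×10⁻⁴ m = 0.99361 mm
tungsten: ΔL = 46×10⁻⁷ × 3.562 m × 298.66 = 4.8936×10⁻³ m = 4.8936 mm
difference = 4.8936 − 0.99361 = 3.89999 mm

3.90 mm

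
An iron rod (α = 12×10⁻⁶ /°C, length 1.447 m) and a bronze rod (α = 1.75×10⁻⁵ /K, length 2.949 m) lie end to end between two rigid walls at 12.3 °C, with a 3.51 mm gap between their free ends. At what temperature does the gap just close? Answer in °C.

α₁L₁ = 1.7364×10⁻⁵ m/K, α₂L₂ = 5.16075×10⁻⁵ m/K → total 6.89715×10⁻⁵ m/K
ΔT = g/(α₁L₁+α₂L₂) = 3.51×10⁻³ / 6.89715×10⁻⁵ = 50.891 K
T = 12.3 + 50.891 = 63.191 °C

T = 63.2 °C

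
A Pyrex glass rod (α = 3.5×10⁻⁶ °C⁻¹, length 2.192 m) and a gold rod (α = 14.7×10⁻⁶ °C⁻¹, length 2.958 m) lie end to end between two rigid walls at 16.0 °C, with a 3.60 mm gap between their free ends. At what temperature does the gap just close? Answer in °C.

Gap closes when ΔL₁ + ΔL₂ = 3.60 mm = 3.60×10⁻³ m
(α₁L₁ + α₂L₂)ΔT = g
α₁L₁ + α₂L₂ = 3.5×10⁻⁶×2.192 + 14.7×10⁻⁶×2.958 = 5.11546×10⁻⁵ m/K
ΔT = 3.60×10⁻³ / 5.11546×10⁻⁵ = 70.375 K
T = 16.0 + 70.375 = 86.375 °C

T = 86.4 °C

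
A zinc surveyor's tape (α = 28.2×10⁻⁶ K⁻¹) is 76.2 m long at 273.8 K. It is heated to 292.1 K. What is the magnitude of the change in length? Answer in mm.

ΔL = 39.3 mm

|ΔT| = |292.1 − 273.8| = 18.3 K
ΔL = αL₀ΔT = (28.2×10⁻⁶)(76.2)(18.3) = 3.93×10⁻² m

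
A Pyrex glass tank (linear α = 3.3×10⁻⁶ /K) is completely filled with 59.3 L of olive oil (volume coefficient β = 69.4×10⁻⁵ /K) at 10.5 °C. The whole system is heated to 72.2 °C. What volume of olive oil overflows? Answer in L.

2.50 L

The tank also expands: β_container ≈ 3α = 9.9×10⁻⁶ /K
Net overflow = V₀(β_liq − 3α_cont)ΔT
β − 3α = 6.94×10⁻⁴ − 9.9×10⁻⁶ = 6.841×10⁻⁴ /K; ΔT = 61.7 K
ΔV = 59.3 × 6.841×10⁻⁴ × 61.7 = 2.50 L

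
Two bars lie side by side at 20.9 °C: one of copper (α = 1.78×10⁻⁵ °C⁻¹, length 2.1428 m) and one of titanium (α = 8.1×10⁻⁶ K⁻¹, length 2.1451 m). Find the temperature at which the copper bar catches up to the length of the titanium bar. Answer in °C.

T = 131.7 °C

L₁(1 + α₁ΔT) = L₂(1 + α₂ΔT) ⇒ ΔT = (L₂ − L₁)/(α₁L₁ − α₂L₂)
L₂ − L₁ = 2.1451 − 2.1428 = 2.30×10⁻³ m
α₁L₁ − α₂L₂ = 1.78×10⁻⁵×2.1428 − 8.1×10⁻⁶×2.1451 = 2.076653×10⁻⁵ m/K
ΔT = 2.30×10⁻³ / 2.076653×10⁻⁵ = 110.755 K
T = 20.9 + 110.755 = 131.655 °C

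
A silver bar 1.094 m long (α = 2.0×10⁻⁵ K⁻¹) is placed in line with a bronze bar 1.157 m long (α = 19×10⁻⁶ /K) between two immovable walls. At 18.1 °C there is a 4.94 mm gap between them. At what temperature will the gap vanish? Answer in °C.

Gap closes when ΔL₁ + ΔL₂ = 4.94 mm = 4.94×10⁻³ m
(α₁L₁ + α₂L₂)ΔT = g
α₁L₁ + α₂L₂ = 2.0×10⁻⁵×1.094 + 19×10⁻⁶×1.157 = 4.3863×10⁻⁵ m/K
ΔT = 4.94×10⁻³ / 4.3863×10⁻⁵ = 112.62 K
T = 18.1 + 112.62 = 130.72 °C

T = 131 °C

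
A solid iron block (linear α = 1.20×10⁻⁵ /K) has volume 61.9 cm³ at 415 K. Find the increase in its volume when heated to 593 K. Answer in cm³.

Isotropic solid: β ≈ 3α = 3.6×10⁻⁵ /K; ΔT = 178 K
ΔV = 3αV₀ΔT = 3(1.20×10⁻⁵)(61.9)(178) = 0.397 cm³

ΔV = 0.397 cm³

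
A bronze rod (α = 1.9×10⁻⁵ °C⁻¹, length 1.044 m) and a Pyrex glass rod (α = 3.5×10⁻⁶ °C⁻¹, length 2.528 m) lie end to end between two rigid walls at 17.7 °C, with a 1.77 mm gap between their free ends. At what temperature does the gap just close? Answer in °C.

T = 79.4 °C

Gap closes when ΔL₁ + ΔL₂ = 1.77 mm = 1.77×10⁻³ m
(α₁L₁ + α₂L₂)ΔT = g
α₁L₁ + α₂L₂ = 1.9×10⁻⁵×1.044 + 3.5×10⁻⁶×2.528 = 2.8684×10⁻⁵ m/K
ΔT = 1.77×10⁻³ / 2.8684×10⁻⁵ = 61.707 K
T = 17.7 + 61.707 = 79.407 °C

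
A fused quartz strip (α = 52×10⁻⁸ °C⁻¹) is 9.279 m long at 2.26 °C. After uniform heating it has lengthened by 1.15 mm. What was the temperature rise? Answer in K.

ΔT = 238 K

ΔL = αL₀ΔT ⇒ ΔT = ΔL / (αL₀)
ΔT = 1.15×10⁻³ m / (52×10⁻⁸ × 9.279 m) = 238.34 K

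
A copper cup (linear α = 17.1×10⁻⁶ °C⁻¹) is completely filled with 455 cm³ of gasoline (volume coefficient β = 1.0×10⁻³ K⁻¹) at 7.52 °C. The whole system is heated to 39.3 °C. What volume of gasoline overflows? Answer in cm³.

13.7 cm³

The cup also expands: β_container ≈ 3α = 5.13×10⁻⁵ /K
Net overflow = V₀(β_liq − 3α_cont)ΔT
β − 3α = 1.00×10⁻³ − 5.13×10⁻⁵ = 9.487×10⁻⁴ /K; ΔT = 31.78 K
ΔV = 455 × 9.487×10⁻⁴ × 31.78 = 13.7 cm³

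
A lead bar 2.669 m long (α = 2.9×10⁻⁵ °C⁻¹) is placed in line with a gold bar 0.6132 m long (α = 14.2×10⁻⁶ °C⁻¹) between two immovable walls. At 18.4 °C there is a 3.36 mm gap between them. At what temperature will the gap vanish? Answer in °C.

T = 57.4 °C

α₁L₁ = 7.7401×10⁻⁵ m/K, α₂L₂ = 8.70744×10⁻⁶ m/K → total 8.610844×10⁻⁵ m/K
ΔT = g/(α₁L₁+α₂L₂) = 3.36×10⁻³ / 8.610844×10⁻⁵ = 39.021 K
T = 18.4 + 39.021 = 57.421 °C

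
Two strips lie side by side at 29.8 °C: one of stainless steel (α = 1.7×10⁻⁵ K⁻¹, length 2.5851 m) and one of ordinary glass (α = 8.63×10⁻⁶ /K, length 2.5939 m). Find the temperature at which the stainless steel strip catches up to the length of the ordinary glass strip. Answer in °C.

L₁(1 + α₁ΔT) = L₂(1 + α₂ΔT) ⇒ ΔT = (L₂ − L₁)/(α₁L₁ − α₂L₂)
L₂ − L₁ = 2.5939 − 2.5851 = 8.80×10⁻³ m
α₁L₁ − α₂L₂ = 1.7×10⁻⁵×2.5851 − 8.63×10⁻⁶×2.5939 = 2.1561343×10⁻⁵ m/K
ΔT = 8.80×10⁻³ / 2.1561343×10⁻⁵ = 408.138 K
T = 29.8 + 408.138 = 437.938 °C

T = 437.9 °C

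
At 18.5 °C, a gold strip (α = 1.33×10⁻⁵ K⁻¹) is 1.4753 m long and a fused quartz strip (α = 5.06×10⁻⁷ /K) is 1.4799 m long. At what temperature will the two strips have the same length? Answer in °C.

T = 262.2 °C

Equal length when α₁L₁ΔT − α₂L₂ΔT = L₂ − L₁ = 4.60×10⁻³ m
α₁L₁ = 1.962149×10⁻⁵, α₂L₂ = 7.488294×10⁻⁷ → Δ(αL) = 1.88726606×10⁻⁵ m/K
ΔT = 4.60×10⁻³ / 1.88726606×10⁻⁵ = 243.739 K, so T = 18.5 + 243.739 = 262.239 °C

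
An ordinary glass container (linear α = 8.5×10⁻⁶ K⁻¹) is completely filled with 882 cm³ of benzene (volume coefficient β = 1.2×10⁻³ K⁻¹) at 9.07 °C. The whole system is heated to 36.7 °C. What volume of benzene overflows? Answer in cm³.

The container also expands: β_container ≈ 3α = 2.55×10⁻⁵ /K
Net overflow = V₀(β_liq − 3α_cont)ΔT
β − 3α = 1.20×10⁻³ − 2.55×10⁻⁵ = 1.1745×10⁻³ /K; ΔT = 27.63 K
ΔV = 882 × 1.1745×10⁻³ × 27.63 = 28.6 cm³

28.6 cm³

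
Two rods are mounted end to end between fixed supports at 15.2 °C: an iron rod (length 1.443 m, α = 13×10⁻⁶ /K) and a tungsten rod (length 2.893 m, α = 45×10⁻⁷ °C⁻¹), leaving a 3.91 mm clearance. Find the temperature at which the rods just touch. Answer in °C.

T = 138 °C

α₁L₁ = 1.8759×10⁻⁵ m/K, α₂L₂ = 1.30185×10⁻⁵ m/K → total 3.17775×10⁻⁵ m/K
ΔT = g/(α₁L₁+α₂L₂) = 3.91×10⁻³ / 3.17775×10⁻⁵ = 123.04 K
T = 15.2 + 123.04 = 138.24 °C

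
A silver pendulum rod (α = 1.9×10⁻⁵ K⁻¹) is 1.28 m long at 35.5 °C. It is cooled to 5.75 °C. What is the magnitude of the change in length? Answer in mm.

ΔL = 0.724 mm

|ΔT| = |5.75 − 35.5| = 29.75 K
ΔL = αL₀ΔT = (1.9×10⁻⁵)(1.28)(29.75) = 7.24×10⁻⁴ m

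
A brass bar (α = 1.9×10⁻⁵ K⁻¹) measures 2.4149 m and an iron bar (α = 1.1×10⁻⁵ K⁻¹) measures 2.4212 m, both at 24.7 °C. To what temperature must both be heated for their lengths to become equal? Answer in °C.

Equal length when α₁L₁ΔT − α₂L₂ΔT = L₂ − L₁ = 6.30×10⁻³ m
α₁L₁ = 4.58831×10⁻⁵, α₂L₂ = 2.66332×10⁻⁵ → Δ(αL) = 1.92499×10⁻⁵ m/K
ΔT = 6.30×10⁻³ / 1.92499×10⁻⁵ = 327.274 K, so T = 24.7 + 327.274 = 351.974 °C

T = 352.0 °C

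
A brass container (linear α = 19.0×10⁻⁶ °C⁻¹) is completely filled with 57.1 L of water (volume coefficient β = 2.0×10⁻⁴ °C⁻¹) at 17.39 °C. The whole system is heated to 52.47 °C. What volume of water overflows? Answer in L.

The container also expands: β_container ≈ 3α = 5.7×10⁻⁵ /K
Net overflow = V₀(β_liq − 3α_cont)ΔT
β − 3α = 2.00×10⁻⁴ − 5.7×10⁻⁵ = 1.43×10⁻⁴ /K; ΔT = 35.08 K
ΔV = 57.1 × 1.43×10⁻⁴ × 35.08 = 0.286 L

0.286 L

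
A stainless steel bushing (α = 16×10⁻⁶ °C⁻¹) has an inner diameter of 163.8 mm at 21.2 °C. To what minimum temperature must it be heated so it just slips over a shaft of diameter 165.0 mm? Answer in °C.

T = 479 °C

Required Δd = 165.0 − 163.8 = 1.2 mm
Δd = αd₀ΔT ⇒ ΔT = Δd/(αd₀) = 1.2 / (16×10⁻⁶ × 163.8) = 457.88 K
T_min = 21.2 + 457.88 = 479.08 °C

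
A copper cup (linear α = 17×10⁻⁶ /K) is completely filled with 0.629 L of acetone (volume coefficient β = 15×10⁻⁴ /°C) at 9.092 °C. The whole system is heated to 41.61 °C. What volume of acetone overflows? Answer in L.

0.0296 L

The cup also expands: β_container ≈ 3α = 5.1×10⁻⁵ /K
Net overflow = V₀(β_liq − 3α_cont)ΔT
β − 3α = 1.50×10⁻³ − 5.1×10⁻⁵ = 1.449×10⁻³ /K; ΔT = 32.518 K
ΔV = 0.629 × 1.449×10⁻³ × 32.518 = 0.0296 L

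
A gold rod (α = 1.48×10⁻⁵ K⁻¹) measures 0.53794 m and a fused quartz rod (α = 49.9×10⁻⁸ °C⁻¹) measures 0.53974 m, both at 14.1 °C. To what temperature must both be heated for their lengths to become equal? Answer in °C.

T = 248.1 °C

L₁(1 + α₁ΔT) = L₂(1 + α₂ΔT) ⇒ ΔT = (L₂ − L₁)/(α₁L₁ − α₂L₂)
L₂ − L₁ = 0.53974 − 0.53794 = 1.80×10⁻³ m
α₁L₁ − α₂L₂ = 1.48×10⁻⁵×0.53794 − 49.9×10⁻⁸×0.53974 = 7.69218174×10⁻⁶ m/K
ΔT = 1.80×10⁻³ / 7.69218174×10⁻⁶ = 234.004 K
T = 14.1 + 234.004 = 248.104 °C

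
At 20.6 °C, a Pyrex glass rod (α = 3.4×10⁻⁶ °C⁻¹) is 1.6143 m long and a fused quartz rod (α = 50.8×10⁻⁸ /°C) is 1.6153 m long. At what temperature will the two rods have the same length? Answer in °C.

L₁(1 + α₁ΔT) = L₂(1 + α₂ΔT) ⇒ ΔT = (L₂ − L₁)/(α₁L₁ − α₂L₂)
L₂ − L₁ = 1.6153 − 1.6143 = 1.00×10⁻³ m
α₁L₁ − α₂L₂ = 3.4×10⁻⁶×1.6143 − 50.8×10⁻⁸×1.6153 = 4.6680476×10⁻⁶ m/K
ΔT = 1.00×10⁻³ / 4.6680476×10⁻⁶ = 214.222 K
T = 20.6 + 214.222 = 234.822 °C

T = 234.8 °C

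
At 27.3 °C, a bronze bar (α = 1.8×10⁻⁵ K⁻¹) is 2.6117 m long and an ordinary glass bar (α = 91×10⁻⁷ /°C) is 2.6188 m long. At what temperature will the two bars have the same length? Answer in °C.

T = 333.6 °C

Equal length when α₁L₁ΔT − α₂L₂ΔT = L₂ − L₁ = 7.10×10⁻³ m
α₁L₁ = 4.70106×10⁻⁵, α₂L₂ = 2.383108×10⁻⁵ → Δ(αL) = 2.317952×10⁻⁵ m/K
ΔT = 7.10×10⁻³ / 2.317952×10⁻⁵ = 306.305 K, so T = 27.3 + 306.305 = 333.605 °C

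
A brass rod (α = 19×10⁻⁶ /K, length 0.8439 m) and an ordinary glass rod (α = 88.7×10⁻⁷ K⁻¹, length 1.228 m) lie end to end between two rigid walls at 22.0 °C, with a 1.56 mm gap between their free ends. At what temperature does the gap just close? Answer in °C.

α₁L₁ = 1.60341×10⁻⁵ m/K, α₂L₂ = 1.089236×10⁻⁵ m/K → total 2.692646×10⁻⁵ m/K
ΔT = g/(α₁L₁+α₂L₂) = 1.56×10⁻³ / 2.692646×10⁻⁵ = 57.936 K
T = 22.0 + 57.936 = 79.936 °C

T = 79.9 °C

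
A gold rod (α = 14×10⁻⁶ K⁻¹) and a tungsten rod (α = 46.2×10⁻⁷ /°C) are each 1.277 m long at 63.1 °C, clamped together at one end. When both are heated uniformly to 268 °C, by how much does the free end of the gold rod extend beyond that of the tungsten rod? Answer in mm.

2.45 mm

ΔT = 204.9 K
gold: ΔL = 14×10⁻⁶ × 1.277 m × 204.9 = 3.6632×10⁻³ m = 3.6632 mm
tungsten: ΔL = 46.2×10⁻⁷ × 1.277 m × 204.9 = 1.2089×10⁻³ m = 1.2089 mm
difference = 3.6632 − 1.2089 = 2.4543 mm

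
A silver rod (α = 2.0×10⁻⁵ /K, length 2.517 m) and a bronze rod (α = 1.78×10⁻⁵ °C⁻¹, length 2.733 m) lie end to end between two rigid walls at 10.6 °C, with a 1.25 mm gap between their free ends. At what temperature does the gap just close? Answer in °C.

T = 23.2 °C

α₁L₁ = 5.034×10⁻⁵ m/K, α₂L₂ = 4.86474×10⁻⁵ m/K → total 9.89874×10⁻⁵ m/K
ΔT = g/(α₁L₁+α₂L₂) = 1.25×10⁻³ / 9.89874×10⁻⁵ = 12.628 K
T = 10.6 + 12.628 = 23.228 °C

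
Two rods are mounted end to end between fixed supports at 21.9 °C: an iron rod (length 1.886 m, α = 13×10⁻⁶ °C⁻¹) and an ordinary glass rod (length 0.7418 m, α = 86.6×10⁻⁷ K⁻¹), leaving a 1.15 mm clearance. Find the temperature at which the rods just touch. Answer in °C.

T = 59.1 °C

α₁L₁ = 2.4518×10⁻⁵ m/K, α₂L₂ = 6.423988×10⁻⁶ m/K → total 3.0941988×10⁻⁵ m/K
ΔT = g/(α₁L₁+α₂L₂) = 1.15×10⁻³ / 3.0941988×10⁻⁵ = 37.166 K
T = 21.9 + 37.166 = 59.066 °C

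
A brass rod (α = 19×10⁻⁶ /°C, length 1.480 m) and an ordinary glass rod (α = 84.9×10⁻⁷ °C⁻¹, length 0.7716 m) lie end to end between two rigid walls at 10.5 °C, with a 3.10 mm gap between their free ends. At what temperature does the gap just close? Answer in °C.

Gap closes when ΔL₁ + ΔL₂ = 3.10 mm = 3.10×10⁻³ m
(α₁L₁ + α₂L₂)ΔT = g
α₁L₁ + α₂L₂ = 19×10⁻⁶×1.480 + 84.9×10⁻⁷×0.7716 = 3.4670884×10⁻⁵ m/K
ΔT = 3.10×10⁻³ / 3.4670884×10⁻⁵ = 89.412 K
T = 10.5 + 89.412 = 99.912 °C

T = 99.9 °C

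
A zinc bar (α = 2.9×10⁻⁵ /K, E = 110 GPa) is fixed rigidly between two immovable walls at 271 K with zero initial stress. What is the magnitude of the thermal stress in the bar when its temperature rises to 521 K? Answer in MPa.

σ = 798 MPa

Fully constrained: the free strain ε = αΔT is blocked, so σ = Eε = EαΔT.
|ΔT| = 250 K
σ = 110×10⁹ × 2.9×10⁻⁵ × 250 = 7.98×10⁸ Pa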